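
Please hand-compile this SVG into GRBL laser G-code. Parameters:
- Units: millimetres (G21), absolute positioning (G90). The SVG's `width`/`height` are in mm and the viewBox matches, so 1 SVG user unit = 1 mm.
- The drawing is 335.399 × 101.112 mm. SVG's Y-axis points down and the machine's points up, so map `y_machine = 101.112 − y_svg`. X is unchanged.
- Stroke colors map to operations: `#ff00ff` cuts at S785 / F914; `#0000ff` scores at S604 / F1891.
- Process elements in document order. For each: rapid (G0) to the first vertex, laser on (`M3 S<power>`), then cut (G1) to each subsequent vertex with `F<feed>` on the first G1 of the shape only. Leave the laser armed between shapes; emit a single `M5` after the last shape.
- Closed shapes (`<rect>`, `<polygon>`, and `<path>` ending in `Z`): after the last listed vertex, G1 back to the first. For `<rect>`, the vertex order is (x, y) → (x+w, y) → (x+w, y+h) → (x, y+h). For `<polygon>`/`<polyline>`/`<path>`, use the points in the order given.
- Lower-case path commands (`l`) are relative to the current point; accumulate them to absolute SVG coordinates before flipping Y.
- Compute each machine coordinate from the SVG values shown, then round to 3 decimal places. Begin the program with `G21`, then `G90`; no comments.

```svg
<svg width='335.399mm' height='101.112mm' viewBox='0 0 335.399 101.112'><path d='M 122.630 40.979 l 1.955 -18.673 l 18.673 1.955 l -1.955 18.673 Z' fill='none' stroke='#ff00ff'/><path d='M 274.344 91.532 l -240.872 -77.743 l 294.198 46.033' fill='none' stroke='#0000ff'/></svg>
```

Since the viewBox matches the mm dimensions, user units are millimetres directly. The only transform is the Y-flip y_m = 101.112 − y_svg.

Shape 1 is a regular polygon drawn with `<path>`. Its stroke #ff00ff means cut at S785, F914. After flipping Y the toolpath is (122.630,60.133) → (124.585,78.806) → (143.258,76.851) → (141.303,58.178) → (122.630,60.133), returning to the start.

Shape 2 is a open polyline drawn with `<path>`. Its stroke #0000ff means score at S604, F1891. After flipping Y the toolpath is (274.344,9.580) → (33.472,87.323) → (327.670,41.290).

G21
G90
G0 X122.630 Y60.133
M3 S785
G1 X124.585 Y78.806 F914
G1 X143.258 Y76.851
G1 X141.303 Y58.178
G1 X122.630 Y60.133
G0 X274.344 Y9.580
M3 S604
G1 X33.472 Y87.323 F1891
G1 X327.670 Y41.290
M5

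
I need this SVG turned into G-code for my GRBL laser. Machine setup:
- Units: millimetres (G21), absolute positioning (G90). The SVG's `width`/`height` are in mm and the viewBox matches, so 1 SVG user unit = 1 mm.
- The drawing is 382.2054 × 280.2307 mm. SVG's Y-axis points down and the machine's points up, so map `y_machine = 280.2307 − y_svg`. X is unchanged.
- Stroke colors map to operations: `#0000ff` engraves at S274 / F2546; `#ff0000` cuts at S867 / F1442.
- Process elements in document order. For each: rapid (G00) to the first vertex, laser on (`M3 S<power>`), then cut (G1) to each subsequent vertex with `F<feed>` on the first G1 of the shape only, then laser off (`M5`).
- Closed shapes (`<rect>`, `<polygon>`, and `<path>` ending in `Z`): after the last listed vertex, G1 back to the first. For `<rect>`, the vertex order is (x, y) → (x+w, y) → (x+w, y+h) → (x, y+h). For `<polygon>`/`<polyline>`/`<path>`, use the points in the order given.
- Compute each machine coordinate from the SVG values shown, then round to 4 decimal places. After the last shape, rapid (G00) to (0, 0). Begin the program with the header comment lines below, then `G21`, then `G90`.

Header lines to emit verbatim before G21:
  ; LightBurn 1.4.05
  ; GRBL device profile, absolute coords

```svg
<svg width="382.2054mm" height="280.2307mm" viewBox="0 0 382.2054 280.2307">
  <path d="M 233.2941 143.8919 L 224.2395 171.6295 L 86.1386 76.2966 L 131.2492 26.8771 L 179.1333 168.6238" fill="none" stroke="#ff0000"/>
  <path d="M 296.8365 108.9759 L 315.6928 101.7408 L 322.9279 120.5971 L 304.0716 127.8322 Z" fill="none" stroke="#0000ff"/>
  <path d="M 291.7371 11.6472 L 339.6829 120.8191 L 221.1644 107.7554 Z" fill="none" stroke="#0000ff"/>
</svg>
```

; LightBurn 1.4.05
; GRBL device profile, absolute coords
G21
G90
G00 X233.2941 Y136.3388
M3 S867
G1 X224.2395 Y108.6012 F1442
G1 X86.1386 Y203.9341
G1 X131.2492 Y253.3536
G1 X179.1333 Y111.6069
M5
G00 X296.8365 Y171.2548
M3 S274
G1 X315.6928 Y178.4899 F2546
G1 X322.9279 Y159.6336
G1 X304.0716 Y152.3985
G1 X296.8365 Y171.2548
M5
G00 X291.7371 Y268.5835
M3 S274
G1 X339.6829 Y159.4116 F2546
G1 X221.1644 Y172.4753
G1 X291.7371 Y268.5835
M5
G00 X0.0000 Y0.0000

1 u = 1 mm; y_m = 280.2307 − y.

[1] `<path>` open polyline, #ff0000→cut S867 F1442: (233.2941,136.3388) → (224.2395,108.6012) → (86.1386,203.9341) → (131.2492,253.3536) → (179.1333,111.6069)

[2] `<path>` regular polygon, #0000ff→engrave S274 F2546: (296.8365,171.2548) → (315.6928,178.4899) → (322.9279,159.6336) → (304.0716,152.3985) → (296.8365,171.2548) (closed)

[3] `<path>` regular polygon, #0000ff→engrave S274 F2546: (291.7371,268.5835) → (339.6829,159.4116) → (221.1644,172.4753) → (291.7371,268.5835) (closed)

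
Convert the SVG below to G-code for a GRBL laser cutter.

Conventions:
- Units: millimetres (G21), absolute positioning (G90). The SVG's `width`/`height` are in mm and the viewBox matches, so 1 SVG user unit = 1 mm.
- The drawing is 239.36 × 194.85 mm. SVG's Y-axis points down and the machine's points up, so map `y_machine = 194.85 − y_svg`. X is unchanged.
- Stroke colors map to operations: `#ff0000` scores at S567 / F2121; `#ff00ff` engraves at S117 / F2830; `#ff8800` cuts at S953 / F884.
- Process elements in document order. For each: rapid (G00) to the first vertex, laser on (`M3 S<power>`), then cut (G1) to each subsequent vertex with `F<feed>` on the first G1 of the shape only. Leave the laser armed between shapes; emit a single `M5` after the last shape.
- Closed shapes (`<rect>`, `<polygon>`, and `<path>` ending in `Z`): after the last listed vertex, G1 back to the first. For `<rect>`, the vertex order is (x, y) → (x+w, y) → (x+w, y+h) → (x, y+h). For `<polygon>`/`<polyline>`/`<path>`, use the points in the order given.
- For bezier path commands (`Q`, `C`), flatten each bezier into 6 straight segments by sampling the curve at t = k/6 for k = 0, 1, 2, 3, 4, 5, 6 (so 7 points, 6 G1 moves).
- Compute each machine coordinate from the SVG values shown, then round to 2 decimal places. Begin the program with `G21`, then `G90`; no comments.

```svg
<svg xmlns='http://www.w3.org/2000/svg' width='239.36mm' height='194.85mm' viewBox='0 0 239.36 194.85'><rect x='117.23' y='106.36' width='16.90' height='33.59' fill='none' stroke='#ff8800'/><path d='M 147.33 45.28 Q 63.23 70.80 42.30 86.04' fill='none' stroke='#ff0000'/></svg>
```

G21
G90
G00 X117.23 Y88.49
M3 S953
G1 X134.13 Y88.49 F884
G1 X134.13 Y54.90
G1 X117.23 Y54.90
G1 X117.23 Y88.49
G00 X147.33 Y149.57
M3 S567
G1 X121.05 Y141.35 F2121
G1 X98.28 Y133.70
G1 X79.02 Y126.62
G1 X63.27 Y120.11
G1 X51.03 Y114.18
G1 X42.30 Y108.81
M5

1 u = 1 mm; y_m = 194.85 − y.

[1] `<rect>` rectangle, #ff8800→cut S953 F884: (117.23,88.49) → (134.13,88.49) → (134.13,54.90) → (117.23,54.90) → (117.23,88.49) (closed)

[2] `<path>` quadratic bezier, #ff0000→score S567 F2121: (147.33,149.57) → (121.05,141.35) → (98.28,133.70) → (79.02,126.62) → (63.27,120.11) → (51.03,114.18) → (42.30,108.81)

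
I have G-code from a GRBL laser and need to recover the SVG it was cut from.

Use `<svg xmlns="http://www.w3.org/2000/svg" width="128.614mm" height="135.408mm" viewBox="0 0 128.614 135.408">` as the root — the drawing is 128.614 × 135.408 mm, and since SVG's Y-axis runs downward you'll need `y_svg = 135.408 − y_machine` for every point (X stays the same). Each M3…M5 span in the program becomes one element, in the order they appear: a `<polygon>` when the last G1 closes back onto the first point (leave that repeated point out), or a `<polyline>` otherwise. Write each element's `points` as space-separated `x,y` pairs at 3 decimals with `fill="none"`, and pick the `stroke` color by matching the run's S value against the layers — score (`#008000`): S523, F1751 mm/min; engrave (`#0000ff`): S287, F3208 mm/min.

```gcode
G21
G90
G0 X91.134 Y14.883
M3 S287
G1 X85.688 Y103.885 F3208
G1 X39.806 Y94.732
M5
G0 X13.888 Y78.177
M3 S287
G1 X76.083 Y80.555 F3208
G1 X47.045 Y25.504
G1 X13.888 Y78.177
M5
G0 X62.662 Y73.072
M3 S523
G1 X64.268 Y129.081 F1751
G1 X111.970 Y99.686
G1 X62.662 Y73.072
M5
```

Machine Y-up, SVG Y-down with viewBox height 135.408, so y_svg = 135.408 − y_machine; X carries over.

Run 1: the run's S287 means `#0000ff` (engrave). The run is open, so emit a `<polyline>` with points (Y-flipped): 91.134,120.525 85.688,31.523 39.806,40.676.

Run 2: the run's S287 means `#0000ff` (engrave). The run returns to its start, so emit a `<polygon>` with points (Y-flipped): 13.888,57.231 76.083,54.853 47.045,109.904.

Run 3: S523 ⇒ score layer `#008000`. The run returns to its start, so emit a `<polygon>` with points (Y-flipped): 62.662,62.336 64.268,6.327 111.970,35.722.

<svg xmlns="http://www.w3.org/2000/svg" width="128.614mm" height="135.408mm" viewBox="0 0 128.614 135.408">
  <polyline points="91.134,120.525 85.688,31.523 39.806,40.676" fill="none" stroke="#0000ff"/>
  <polygon points="13.888,57.231 76.083,54.853 47.045,109.904" fill="none" stroke="#0000ff"/>
  <polygon points="62.662,62.336 64.268,6.327 111.970,35.722" fill="none" stroke="#008000"/>
</svg>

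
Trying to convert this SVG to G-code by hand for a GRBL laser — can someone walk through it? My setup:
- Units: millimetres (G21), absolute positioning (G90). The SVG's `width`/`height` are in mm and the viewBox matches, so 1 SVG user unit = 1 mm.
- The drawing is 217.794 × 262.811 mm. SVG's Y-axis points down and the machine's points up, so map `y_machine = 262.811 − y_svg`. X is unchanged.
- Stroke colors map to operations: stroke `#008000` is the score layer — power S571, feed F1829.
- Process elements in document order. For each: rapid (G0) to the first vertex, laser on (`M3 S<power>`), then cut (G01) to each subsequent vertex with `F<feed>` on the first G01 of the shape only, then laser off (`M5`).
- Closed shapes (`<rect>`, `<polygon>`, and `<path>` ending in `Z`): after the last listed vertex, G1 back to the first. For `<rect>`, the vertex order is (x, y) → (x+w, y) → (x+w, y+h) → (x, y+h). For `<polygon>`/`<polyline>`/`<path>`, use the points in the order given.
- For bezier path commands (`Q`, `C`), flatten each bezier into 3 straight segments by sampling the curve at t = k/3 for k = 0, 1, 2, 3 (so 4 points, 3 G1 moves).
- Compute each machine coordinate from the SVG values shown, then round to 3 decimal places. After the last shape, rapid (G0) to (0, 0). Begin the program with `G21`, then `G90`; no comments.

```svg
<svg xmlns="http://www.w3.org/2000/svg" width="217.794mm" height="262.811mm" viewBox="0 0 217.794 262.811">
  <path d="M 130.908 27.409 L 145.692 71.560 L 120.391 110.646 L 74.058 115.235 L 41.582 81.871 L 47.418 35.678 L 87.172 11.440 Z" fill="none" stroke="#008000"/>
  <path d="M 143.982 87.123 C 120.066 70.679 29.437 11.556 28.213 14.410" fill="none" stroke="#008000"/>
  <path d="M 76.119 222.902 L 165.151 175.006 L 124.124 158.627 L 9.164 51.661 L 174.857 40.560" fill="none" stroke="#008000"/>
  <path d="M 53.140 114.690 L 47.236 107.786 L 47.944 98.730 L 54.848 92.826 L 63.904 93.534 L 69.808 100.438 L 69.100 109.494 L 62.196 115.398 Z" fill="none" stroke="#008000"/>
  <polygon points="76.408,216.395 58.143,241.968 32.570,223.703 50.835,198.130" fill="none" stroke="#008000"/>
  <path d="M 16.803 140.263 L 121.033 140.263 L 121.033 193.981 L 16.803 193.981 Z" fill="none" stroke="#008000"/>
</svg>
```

1 u = 1 mm; y_m = 262.811 − y.

[1] `<path>` regular polygon, #008000→score S571 F1829: (130.908,235.402) → (145.692,191.251) → (120.391,152.165) → (74.058,147.576) → (41.582,180.940) → (47.418,227.133) → (87.172,251.371) → (130.908,235.402) (closed)

[2] `<path>` cubic bezier, #008000→score S571 F1829: (143.982,175.688) → (103.610,202.482) → (53.457,234.472) → (28.213,248.401)

[3] `<path>` open polyline, #008000→score S571 F1829: (76.119,39.909) → (165.151,87.805) → (124.124,104.184) → (9.164,211.150) → (174.857,222.251)

[4] `<path>` regular polygon, #008000→score S571 F1829: (53.140,148.121) → (47.236,155.025) → (47.944,164.081) → (54.848,169.985) → (63.904,169.277) → (69.808,162.373) → (69.100,153.317) → (62.196,147.413) → (53.140,148.121) (closed)

[5] `<polygon>` regular polygon, #008000→score S571 F1829: (76.408,46.416) → (58.143,20.843) → (32.570,39.108) → (50.835,64.681) → (76.408,46.416) (closed)

[6] `<path>` rectangle, #008000→score S571 F1829: (16.803,122.548) → (121.033,122.548) → (121.033,68.830) → (16.803,68.830) → (16.803,122.548) (closed)

G21
G90
G0 X130.908 Y235.402
M3 S571
G01 X145.692 Y191.251 F1829
G01 X120.391 Y152.165
G01 X74.058 Y147.576
G01 X41.582 Y180.940
G01 X47.418 Y227.133
G01 X87.172 Y251.371
G01 X130.908 Y235.402
M5
G0 X143.982 Y175.688
M3 S571
G01 X103.610 Y202.482 F1829
G01 X53.457 Y234.472
G01 X28.213 Y248.401
M5
G0 X76.119 Y39.909
M3 S571
G01 X165.151 Y87.805 F1829
G01 X124.124 Y104.184
G01 X9.164 Y211.150
G01 X174.857 Y222.251
M5
G0 X53.140 Y148.121
M3 S571
G01 X47.236 Y155.025 F1829
G01 X47.944 Y164.081
G01 X54.848 Y169.985
G01 X63.904 Y169.277
G01 X69.808 Y162.373
G01 X69.100 Y153.317
G01 X62.196 Y147.413
G01 X53.140 Y148.121
M5
G0 X76.408 Y46.416
M3 S571
G01 X58.143 Y20.843 F1829
G01 X32.570 Y39.108
G01 X50.835 Y64.681
G01 X76.408 Y46.416
M5
G0 X16.803 Y122.548
M3 S571
G01 X121.033 Y122.548 F1829
G01 X121.033 Y68.830
G01 X16.803 Y68.830
G01 X16.803 Y122.548
M5
G0 X0.000 Y0.000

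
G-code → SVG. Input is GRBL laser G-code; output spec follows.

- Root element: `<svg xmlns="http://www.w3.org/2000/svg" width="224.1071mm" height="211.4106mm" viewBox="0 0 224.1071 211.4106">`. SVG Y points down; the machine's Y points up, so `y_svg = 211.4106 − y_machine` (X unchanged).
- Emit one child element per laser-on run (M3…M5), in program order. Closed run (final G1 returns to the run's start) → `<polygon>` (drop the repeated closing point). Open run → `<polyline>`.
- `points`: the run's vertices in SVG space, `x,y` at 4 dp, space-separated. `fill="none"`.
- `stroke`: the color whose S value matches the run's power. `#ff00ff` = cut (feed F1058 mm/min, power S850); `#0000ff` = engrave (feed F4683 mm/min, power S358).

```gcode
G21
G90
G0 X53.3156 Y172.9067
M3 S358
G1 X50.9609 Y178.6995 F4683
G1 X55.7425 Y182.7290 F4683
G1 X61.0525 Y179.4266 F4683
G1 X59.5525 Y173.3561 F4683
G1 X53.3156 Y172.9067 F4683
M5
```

<svg xmlns="http://www.w3.org/2000/svg" width="224.1071mm" height="211.4106mm" viewBox="0 0 224.1071 211.4106">
  <polygon points="53.3156,38.5039 50.9609,32.7111 55.7425,28.6816 61.0525,31.9840 59.5525,38.0545" fill="none" stroke="#0000ff"/>
</svg>

Machine Y-up, SVG Y-down with viewBox height 211.4106, so y_svg = 211.4106 − y_machine; X carries over. Every run uses S358, so all elements get stroke `#0000ff` (engrave).

Run 1: The run returns to its start, so emit a `<polygon>` with points (Y-flipped): 53.3156,38.5039 50.9609,32.7111 55.7425,28.6816 61.0525,31.9840 59.5525,38.0545.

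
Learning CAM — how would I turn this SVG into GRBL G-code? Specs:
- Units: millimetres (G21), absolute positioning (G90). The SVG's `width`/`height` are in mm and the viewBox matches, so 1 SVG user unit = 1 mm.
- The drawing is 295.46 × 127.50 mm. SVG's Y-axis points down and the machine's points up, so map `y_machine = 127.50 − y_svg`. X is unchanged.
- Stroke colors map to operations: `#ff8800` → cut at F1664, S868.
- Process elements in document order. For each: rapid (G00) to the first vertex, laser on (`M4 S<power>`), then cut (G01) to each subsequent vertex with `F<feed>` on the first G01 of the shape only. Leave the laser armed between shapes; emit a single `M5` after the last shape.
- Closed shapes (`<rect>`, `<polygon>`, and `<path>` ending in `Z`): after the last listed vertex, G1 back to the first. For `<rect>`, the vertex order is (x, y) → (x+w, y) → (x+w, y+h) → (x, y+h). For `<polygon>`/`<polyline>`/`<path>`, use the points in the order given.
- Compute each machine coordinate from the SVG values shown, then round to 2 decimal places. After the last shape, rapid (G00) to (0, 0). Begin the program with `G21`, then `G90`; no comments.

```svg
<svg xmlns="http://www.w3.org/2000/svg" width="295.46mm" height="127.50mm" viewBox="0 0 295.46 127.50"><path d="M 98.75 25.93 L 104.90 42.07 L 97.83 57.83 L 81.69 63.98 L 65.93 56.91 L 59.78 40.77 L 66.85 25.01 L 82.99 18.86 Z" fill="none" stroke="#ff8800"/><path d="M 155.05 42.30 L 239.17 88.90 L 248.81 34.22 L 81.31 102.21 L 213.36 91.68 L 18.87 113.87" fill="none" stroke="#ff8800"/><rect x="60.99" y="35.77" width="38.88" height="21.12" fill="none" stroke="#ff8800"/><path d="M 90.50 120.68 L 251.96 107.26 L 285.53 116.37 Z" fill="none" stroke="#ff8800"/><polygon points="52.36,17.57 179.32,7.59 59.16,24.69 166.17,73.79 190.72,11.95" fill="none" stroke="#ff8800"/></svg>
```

viewBox `0 0 295.46 127.50` with mm width/height → 1 unit = 1 mm. Flip: y_m = 127.50 − y_svg.

**Shape 1** — `<path>` regular polygon, stroke `#ff8800` → cut (S868, F1664). Machine vertices: (98.75,101.57) → (104.90,85.43) → (97.83,69.67) → (81.69,63.52) → (65.93,70.59) → (59.78,86.73) → (66.85,102.49) → (82.99,108.64) → (98.75,101.57). Closed: final G1 returns to the first vertex.

**Shape 2** — `<path>` open polyline, stroke `#ff8800` → cut (S868, F1664). Machine vertices: (155.05,85.20) → (239.17,38.60) → (248.81,93.28) → (81.31,25.29) → (213.36,35.82) → (18.87,13.63). Open path.

**Shape 3** — `<rect>` rectangle, stroke `#ff8800` → cut (S868, F1664). Machine vertices: (60.99,91.73) → (99.87,91.73) → (99.87,70.61) → (60.99,70.61) → (60.99,91.73). Closed: final G1 returns to the first vertex.

**Shape 4** — `<path>` closed polygon, stroke `#ff8800` → cut (S868, F1664). Machine vertices: (90.50,6.82) → (251.96,20.24) → (285.53,11.13) → (90.50,6.82). Closed: final G1 returns to the first vertex.

**Shape 5** — `<polygon>` closed polygon, stroke `#ff8800` → cut (S868, F1664). Machine vertices: (52.36,109.93) → (179.32,119.91) → (59.16,102.81) → (166.17,53.71) → (190.72,115.55) → (52.36,109.93). Closed: final G1 returns to the first vertex.

G21
G90
G00 X98.75 Y101.57
M4 S868
G01 X104.90 Y85.43 F1664
G01 X97.83 Y69.67
G01 X81.69 Y63.52
G01 X65.93 Y70.59
G01 X59.78 Y86.73
G01 X66.85 Y102.49
G01 X82.99 Y108.64
G01 X98.75 Y101.57
G00 X155.05 Y85.20
M4 S868
G01 X239.17 Y38.60 F1664
G01 X248.81 Y93.28
G01 X81.31 Y25.29
G01 X213.36 Y35.82
G01 X18.87 Y13.63
G00 X60.99 Y91.73
M4 S868
G01 X99.87 Y91.73 F1664
G01 X99.87 Y70.61
G01 X60.99 Y70.61
G01 X60.99 Y91.73
G00 X90.50 Y6.82
M4 S868
G01 X251.96 Y20.24 F1664
G01 X285.53 Y11.13
G01 X90.50 Y6.82
G00 X52.36 Y109.93
M4 S868
G01 X179.32 Y119.91 F1664
G01 X59.16 Y102.81
G01 X166.17 Y53.71
G01 X190.72 Y115.55
G01 X52.36 Y109.93
M5
G00 X0.00 Y0.00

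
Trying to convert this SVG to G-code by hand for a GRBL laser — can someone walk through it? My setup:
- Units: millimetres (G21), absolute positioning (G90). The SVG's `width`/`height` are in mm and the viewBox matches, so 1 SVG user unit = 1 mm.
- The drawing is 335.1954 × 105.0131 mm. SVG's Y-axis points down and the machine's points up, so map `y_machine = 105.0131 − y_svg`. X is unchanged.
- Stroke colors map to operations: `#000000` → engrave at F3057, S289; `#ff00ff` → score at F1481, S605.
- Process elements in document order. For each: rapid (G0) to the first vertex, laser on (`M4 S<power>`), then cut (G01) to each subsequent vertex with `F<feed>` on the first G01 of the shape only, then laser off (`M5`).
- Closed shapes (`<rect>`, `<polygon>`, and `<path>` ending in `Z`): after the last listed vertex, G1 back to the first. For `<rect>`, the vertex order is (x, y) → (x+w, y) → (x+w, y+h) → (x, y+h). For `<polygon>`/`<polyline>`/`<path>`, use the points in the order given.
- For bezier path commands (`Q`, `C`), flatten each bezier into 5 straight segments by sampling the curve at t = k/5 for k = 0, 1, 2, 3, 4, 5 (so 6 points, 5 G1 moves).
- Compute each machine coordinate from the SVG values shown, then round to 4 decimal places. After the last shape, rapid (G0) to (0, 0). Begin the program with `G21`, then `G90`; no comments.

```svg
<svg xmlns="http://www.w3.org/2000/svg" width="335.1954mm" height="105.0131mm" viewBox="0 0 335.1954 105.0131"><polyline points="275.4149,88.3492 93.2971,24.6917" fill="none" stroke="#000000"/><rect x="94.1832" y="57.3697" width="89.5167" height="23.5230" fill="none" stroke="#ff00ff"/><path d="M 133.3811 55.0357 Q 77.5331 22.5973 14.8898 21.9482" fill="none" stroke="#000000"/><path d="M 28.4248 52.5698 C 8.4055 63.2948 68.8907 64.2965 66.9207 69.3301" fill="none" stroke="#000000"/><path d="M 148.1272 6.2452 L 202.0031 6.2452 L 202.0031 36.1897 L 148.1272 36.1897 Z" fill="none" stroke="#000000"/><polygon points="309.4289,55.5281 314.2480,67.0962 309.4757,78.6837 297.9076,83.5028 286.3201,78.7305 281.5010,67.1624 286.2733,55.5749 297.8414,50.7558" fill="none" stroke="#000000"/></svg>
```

Since the viewBox matches the mm dimensions, user units are millimetres directly. The only transform is the Y-flip y_m = 105.0131 − y_svg.

Shape 1 is a line segment drawn with `<polyline>`. Its stroke #000000 means engrave at S289, F3057. After flipping Y the toolpath is (275.4149,16.6639) → (93.2971,80.3214).

Shape 2 is a rectangle drawn with `<rect>`. Its stroke #ff00ff means score at S605, F1481. After flipping Y the toolpath is (94.1832,47.6434) → (183.6999,47.6434) → (183.6999,24.1204) → (94.1832,24.1204) → (94.1832,47.6434), returning to the start.

Shape 3 is a quadratic bezier drawn with `<path>`. Its stroke #000000 means engrave at S289, F3057. After flipping Y the toolpath is (133.3811,49.9774) → (110.7701,61.6812) → (87.6155,70.8418) → (63.9172,77.4593) → (39.6753,81.5337) → (14.8898,83.0649).

Shape 4 is a cubic bezier drawn with `<path>`. Its stroke #000000 means engrave at S289, F3057. After flipping Y the toolpath is (28.4248,52.4433) → (24.9301,47.0651) → (33.8944,43.3602) → (48.4556,40.6683) → (61.7518,38.3294) → (66.9207,35.6830).

Shape 5 is a rectangle drawn with `<path>`. Its stroke #000000 means engrave at S289, F3057. After flipping Y the toolpath is (148.1272,98.7679) → (202.0031,98.7679) → (202.0031,68.8234) → (148.1272,68.8234) → (148.1272,98.7679), returning to the start.

Shape 6 is a regular polygon drawn with `<polygon>`. Its stroke #000000 means engrave at S289, F3057. After flipping Y the toolpath is (309.4289,49.4850) → (314.2480,37.9169) → (309.4757,26.3294) → (297.9076,21.5103) → (286.3201,26.2826) → (281.5010,37.8507) → (286.2733,49.4382) → (297.8414,54.2573) → (309.4289,49.4850), returning to the start.

G21
G90
G0 X275.4149 Y16.6639
M4 S289
G01 X93.2971 Y80.3214 F3057
M5
G0 X94.1832 Y47.6434
M4 S605
G01 X183.6999 Y47.6434 F1481
G01 X183.6999 Y24.1204
G01 X94.1832 Y24.1204
G01 X94.1832 Y47.6434
M5
G0 X133.3811 Y49.9774
M4 S289
G01 X110.7701 Y61.6812 F3057
G01 X87.6155 Y70.8418
G01 X63.9172 Y77.4593
G01 X39.6753 Y81.5337
G01 X14.8898 Y83.0649
M5
G0 X28.4248 Y52.4433
M4 S289
G01 X24.9301 Y47.0651 F3057
G01 X33.8944 Y43.3602
G01 X48.4556 Y40.6683
G01 X61.7518 Y38.3294
G01 X66.9207 Y35.6830
M5
G0 X148.1272 Y98.7679
M4 S289
G01 X202.0031 Y98.7679 F3057
G01 X202.0031 Y68.8234
G01 X148.1272 Y68.8234
G01 X148.1272 Y98.7679
M5
G0 X309.4289 Y49.4850
M4 S289
G01 X314.2480 Y37.9169 F3057
G01 X309.4757 Y26.3294
G01 X297.9076 Y21.5103
G01 X286.3201 Y26.2826
G01 X281.5010 Y37.8507
G01 X286.2733 Y49.4382
G01 X297.8414 Y54.2573
G01 X309.4289 Y49.4850
M5
G0 X0.0000 Y0.0000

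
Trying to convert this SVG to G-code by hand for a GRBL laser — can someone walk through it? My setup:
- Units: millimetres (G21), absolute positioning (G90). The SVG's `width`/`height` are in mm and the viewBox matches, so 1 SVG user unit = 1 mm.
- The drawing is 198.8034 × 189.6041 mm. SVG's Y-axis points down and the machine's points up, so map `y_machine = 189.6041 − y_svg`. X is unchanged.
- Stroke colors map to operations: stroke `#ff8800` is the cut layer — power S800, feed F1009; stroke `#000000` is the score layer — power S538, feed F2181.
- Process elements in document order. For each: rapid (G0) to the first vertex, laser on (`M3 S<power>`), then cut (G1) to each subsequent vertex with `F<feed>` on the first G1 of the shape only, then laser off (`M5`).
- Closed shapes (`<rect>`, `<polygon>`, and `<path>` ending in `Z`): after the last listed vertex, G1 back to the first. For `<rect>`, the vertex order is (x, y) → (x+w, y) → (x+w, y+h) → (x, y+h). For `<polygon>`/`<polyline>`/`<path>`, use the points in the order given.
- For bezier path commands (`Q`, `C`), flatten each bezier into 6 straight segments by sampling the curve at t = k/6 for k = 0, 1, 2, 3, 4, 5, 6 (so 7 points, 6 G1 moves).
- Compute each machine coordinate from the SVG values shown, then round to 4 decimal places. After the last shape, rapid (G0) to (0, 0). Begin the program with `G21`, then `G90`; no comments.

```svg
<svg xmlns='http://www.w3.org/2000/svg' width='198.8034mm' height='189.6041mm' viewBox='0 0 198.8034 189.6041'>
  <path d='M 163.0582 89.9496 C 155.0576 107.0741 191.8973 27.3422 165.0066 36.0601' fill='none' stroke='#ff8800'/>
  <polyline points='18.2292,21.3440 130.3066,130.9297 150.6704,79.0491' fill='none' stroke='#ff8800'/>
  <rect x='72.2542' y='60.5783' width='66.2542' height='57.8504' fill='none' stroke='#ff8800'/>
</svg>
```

Since the viewBox matches the mm dimensions, user units are millimetres directly. The only transform is the Y-flip y_m = 189.6041 − y_svg.

Shape 1 is a cubic bezier drawn with `<path>`. Its stroke #ff8800 means cut at S800, F1009. After flipping Y the toolpath is (163.0582,99.6545) → (162.2919,98.3057) → (165.9832,107.9523) → (171.1162,123.4468) → (174.6750,139.6418) → (173.6437,151.3900) → (165.0066,153.5440).

Shape 2 is a open polyline drawn with `<polyline>`. Its stroke #ff8800 means cut at S800, F1009. After flipping Y the toolpath is (18.2292,168.2601) → (130.3066,58.6744) → (150.6704,110.5550).

Shape 3 is a rectangle drawn with `<rect>`. Its stroke #ff8800 means cut at S800, F1009. After flipping Y the toolpath is (72.2542,129.0258) → (138.5084,129.0258) → (138.5084,71.1754) → (72.2542,71.1754) → (72.2542,129.0258), returning to the start.

G21
G90
G0 X163.0582 Y99.6545
M3 S800
G1 X162.2919 Y98.3057 F1009
G1 X165.9832 Y107.9523
G1 X171.1162 Y123.4468
G1 X174.6750 Y139.6418
G1 X173.6437 Y151.3900
G1 X165.0066 Y153.5440
M5
G0 X18.2292 Y168.2601
M3 S800
G1 X130.3066 Y58.6744 F1009
G1 X150.6704 Y110.5550
M5
G0 X72.2542 Y129.0258
M3 S800
G1 X138.5084 Y129.0258 F1009
G1 X138.5084 Y71.1754
G1 X72.2542 Y71.1754
G1 X72.2542 Y129.0258
M5
G0 X0.0000 Y0.0000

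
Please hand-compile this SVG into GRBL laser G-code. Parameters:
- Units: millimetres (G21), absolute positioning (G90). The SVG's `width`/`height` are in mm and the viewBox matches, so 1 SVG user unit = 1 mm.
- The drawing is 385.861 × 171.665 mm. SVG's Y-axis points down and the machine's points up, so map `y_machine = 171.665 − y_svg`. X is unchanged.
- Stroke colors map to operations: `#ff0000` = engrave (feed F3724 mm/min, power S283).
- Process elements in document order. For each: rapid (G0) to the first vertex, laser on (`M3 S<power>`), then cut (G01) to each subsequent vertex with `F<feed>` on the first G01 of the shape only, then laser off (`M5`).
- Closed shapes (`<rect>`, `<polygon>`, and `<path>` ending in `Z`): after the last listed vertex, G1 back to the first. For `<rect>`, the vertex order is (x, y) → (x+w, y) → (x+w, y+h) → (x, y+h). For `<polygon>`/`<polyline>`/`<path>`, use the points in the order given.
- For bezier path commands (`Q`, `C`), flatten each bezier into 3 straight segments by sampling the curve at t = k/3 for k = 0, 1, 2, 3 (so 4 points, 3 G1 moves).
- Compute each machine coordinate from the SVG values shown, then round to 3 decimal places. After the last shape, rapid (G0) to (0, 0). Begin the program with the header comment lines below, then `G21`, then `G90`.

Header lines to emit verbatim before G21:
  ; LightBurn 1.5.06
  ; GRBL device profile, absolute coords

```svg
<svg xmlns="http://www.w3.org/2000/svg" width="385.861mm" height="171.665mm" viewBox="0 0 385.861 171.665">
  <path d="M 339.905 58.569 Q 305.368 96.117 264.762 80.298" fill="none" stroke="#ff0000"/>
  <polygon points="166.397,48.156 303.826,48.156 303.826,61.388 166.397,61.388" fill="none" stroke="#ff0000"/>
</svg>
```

; LightBurn 1.5.06
; GRBL device profile, absolute coords
G21
G90
G0 X339.905 Y113.096
M3 S283
G01 X316.206 Y93.994 F3724
G01 X291.158 Y86.751
G01 X264.762 Y91.367
M5
G0 X166.397 Y123.509
M3 S283
G01 X303.826 Y123.509 F3724
G01 X303.826 Y110.277
G01 X166.397 Y110.277
G01 X166.397 Y123.509
M5
G0 X0.000 Y0.000

1 u = 1 mm; y_m = 171.665 − y.

[1] `<path>` quadratic bezier, #ff0000→engrave S283 F3724: (339.905,113.096) → (316.206,93.994) → (291.158,86.751) → (264.762,91.367)

[2] `<polygon>` rectangle, #ff0000→engrave S283 F3724: (166.397,123.509) → (303.826,123.509) → (303.826,110.277) → (166.397,110.277) → (166.397,123.509) (closed)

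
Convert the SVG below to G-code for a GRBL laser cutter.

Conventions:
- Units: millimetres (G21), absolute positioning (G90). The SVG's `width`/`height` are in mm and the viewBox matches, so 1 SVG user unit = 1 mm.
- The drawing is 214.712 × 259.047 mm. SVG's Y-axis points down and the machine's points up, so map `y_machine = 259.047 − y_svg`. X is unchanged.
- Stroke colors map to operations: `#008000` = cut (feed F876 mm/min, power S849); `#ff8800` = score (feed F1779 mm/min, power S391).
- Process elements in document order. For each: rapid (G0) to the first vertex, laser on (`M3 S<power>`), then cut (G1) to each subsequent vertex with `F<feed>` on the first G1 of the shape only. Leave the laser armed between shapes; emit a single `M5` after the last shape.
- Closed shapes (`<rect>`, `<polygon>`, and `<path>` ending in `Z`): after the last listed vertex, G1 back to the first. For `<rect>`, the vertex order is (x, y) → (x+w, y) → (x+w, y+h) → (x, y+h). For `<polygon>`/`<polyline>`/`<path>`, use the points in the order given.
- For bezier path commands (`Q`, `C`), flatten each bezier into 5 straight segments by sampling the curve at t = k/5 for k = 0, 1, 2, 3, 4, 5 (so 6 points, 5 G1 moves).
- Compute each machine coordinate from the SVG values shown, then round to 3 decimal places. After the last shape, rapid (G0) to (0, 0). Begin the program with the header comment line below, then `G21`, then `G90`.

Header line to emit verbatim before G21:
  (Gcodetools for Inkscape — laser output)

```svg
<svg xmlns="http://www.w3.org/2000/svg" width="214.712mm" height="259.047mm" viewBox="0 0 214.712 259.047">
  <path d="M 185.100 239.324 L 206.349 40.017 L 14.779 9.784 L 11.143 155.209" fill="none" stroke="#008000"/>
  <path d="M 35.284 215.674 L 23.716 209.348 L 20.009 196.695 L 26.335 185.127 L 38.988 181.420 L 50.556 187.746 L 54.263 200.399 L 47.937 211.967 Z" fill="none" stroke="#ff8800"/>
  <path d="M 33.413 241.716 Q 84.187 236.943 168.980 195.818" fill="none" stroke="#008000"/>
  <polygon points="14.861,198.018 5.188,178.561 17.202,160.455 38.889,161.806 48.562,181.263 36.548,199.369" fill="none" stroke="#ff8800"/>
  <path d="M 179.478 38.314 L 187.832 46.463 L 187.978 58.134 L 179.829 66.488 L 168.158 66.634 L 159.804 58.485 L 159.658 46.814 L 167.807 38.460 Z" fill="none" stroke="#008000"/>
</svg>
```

(Gcodetools for Inkscape — laser output)
G21
G90
G0 X185.100 Y19.723
M3 S849
G1 X206.349 Y219.030 F876
G1 X14.779 Y249.263
G1 X11.143 Y103.838
G0 X35.284 Y43.373
M3 S391
G1 X23.716 Y49.699 F1779
G1 X20.009 Y62.352
G1 X26.335 Y73.920
G1 X38.988 Y77.627
G1 X50.556 Y71.301
G1 X54.263 Y58.648
G1 X47.937 Y47.080
G1 X35.284 Y43.373
G0 X33.413 Y17.331
M3 S849
G1 X55.083 Y20.694 F876
G1 X79.475 Y26.966
G1 X106.589 Y36.145
G1 X136.424 Y48.233
G1 X168.980 Y63.229
G0 X14.861 Y61.029
M3 S391
G1 X5.188 Y80.486 F1779
G1 X17.202 Y98.592
G1 X38.889 Y97.241
G1 X48.562 Y77.784
G1 X36.548 Y59.678
G1 X14.861 Y61.029
G0 X179.478 Y220.733
M3 S849
G1 X187.832 Y212.584 F876
G1 X187.978 Y200.913
G1 X179.829 Y192.559
G1 X168.158 Y192.413
G1 X159.804 Y200.562
G1 X159.658 Y212.233
G1 X167.807 Y220.587
G1 X179.478 Y220.733
M5
G0 X0.000 Y0.000

viewBox `0 0 214.712 259.047` with mm width/height → 1 unit = 1 mm. Flip: y_m = 259.047 − y_svg.

**Shape 1** — `<path>` open polyline, stroke `#008000` → cut (S849, F876). Machine vertices: (185.100,19.723) → (206.349,219.030) → (14.779,249.263) → (11.143,103.838). Open path.

**Shape 2** — `<path>` regular polygon, stroke `#ff8800` → score (S391, F1779). Machine vertices: (35.284,43.373) → (23.716,49.699) → (20.009,62.352) → (26.335,73.920) → (38.988,77.627) → (50.556,71.301) → (54.263,58.648) → (47.937,47.080) → (35.284,43.373). Closed: final G1 returns to the first vertex.

**Shape 3** — `<path>` quadratic bezier, stroke `#008000` → cut (S849, F876). Control points (SVG): P0=(33.413,241.716), P1=(84.187,236.943), P2=(168.980,195.818); sampled at t=k/5. Machine vertices: (33.413,17.331) → (55.083,20.694) → (79.475,26.966) → (106.589,36.145) → (136.424,48.233) → (168.980,63.229). Open path.

**Shape 4** — `<polygon>` regular polygon, stroke `#ff8800` → score (S391, F1779). Machine vertices: (14.861,61.029) → (5.188,80.486) → (17.202,98.592) → (38.889,97.241) → (48.562,77.784) → (36.548,59.678) → (14.861,61.029). Closed: final G1 returns to the first vertex.

**Shape 5** — `<path>` regular polygon, stroke `#008000` → cut (S849, F876). Machine vertices: (179.478,220.733) → (187.832,212.584) → (187.978,200.913) → (179.829,192.559) → (168.158,192.413) → (159.804,200.562) → (159.658,212.233) → (167.807,220.587) → (179.478,220.733). Closed: final G1 returns to the first vertex.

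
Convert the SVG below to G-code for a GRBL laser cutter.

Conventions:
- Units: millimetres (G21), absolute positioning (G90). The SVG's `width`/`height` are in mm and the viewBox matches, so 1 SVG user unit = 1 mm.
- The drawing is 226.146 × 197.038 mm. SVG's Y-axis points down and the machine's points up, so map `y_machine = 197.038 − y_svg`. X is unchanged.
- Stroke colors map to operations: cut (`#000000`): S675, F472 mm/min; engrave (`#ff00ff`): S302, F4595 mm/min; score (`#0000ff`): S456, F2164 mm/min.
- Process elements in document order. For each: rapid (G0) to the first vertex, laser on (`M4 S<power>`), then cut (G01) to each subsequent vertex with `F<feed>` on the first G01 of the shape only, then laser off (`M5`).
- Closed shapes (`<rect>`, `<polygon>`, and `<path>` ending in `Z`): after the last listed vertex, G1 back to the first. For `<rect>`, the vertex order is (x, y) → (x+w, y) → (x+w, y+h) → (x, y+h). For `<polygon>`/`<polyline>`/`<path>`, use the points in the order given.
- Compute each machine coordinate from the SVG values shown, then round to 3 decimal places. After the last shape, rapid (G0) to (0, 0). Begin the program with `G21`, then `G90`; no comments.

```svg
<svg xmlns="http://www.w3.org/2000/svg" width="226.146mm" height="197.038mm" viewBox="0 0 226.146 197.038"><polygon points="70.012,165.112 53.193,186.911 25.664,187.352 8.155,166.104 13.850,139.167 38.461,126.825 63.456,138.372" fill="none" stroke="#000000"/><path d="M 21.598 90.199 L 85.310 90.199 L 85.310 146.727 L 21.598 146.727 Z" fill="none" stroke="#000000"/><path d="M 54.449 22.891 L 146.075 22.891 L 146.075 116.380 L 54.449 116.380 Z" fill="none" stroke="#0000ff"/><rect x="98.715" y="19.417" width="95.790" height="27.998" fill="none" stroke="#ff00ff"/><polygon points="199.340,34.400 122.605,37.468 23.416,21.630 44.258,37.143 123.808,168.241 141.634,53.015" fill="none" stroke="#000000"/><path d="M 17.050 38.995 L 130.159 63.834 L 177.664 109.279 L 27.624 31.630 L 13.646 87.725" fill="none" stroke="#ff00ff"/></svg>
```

viewBox `0 0 226.146 197.038` with mm width/height → 1 unit = 1 mm. Flip: y_m = 197.038 − y_svg.

**Shape 1** — `<polygon>` regular polygon, stroke `#000000` → cut (S675, F472). Machine vertices: (70.012,31.926) → (53.193,10.127) → (25.664,9.686) → (8.155,30.934) → (13.850,57.871) → (38.461,70.213) → (63.456,58.666) → (70.012,31.926). Closed: final G1 returns to the first vertex.

**Shape 2** — `<path>` rectangle, stroke `#000000` → cut (S675, F472). Machine vertices: (21.598,106.839) → (85.310,106.839) → (85.310,50.311) → (21.598,50.311) → (21.598,106.839). Closed: final G1 returns to the first vertex.

**Shape 3** — `<path>` rectangle, stroke `#0000ff` → score (S456, F2164). Machine vertices: (54.449,174.147) → (146.075,174.147) → (146.075,80.658) → (54.449,80.658) → (54.449,174.147). Closed: final G1 returns to the first vertex.

**Shape 4** — `<rect>` rectangle, stroke `#ff00ff` → engrave (S302, F4595). Machine vertices: (98.715,177.621) → (194.505,177.621) → (194.505,149.623) → (98.715,149.623) → (98.715,177.621). Closed: final G1 returns to the first vertex.

**Shape 5** — `<polygon>` closed polygon, stroke `#000000` → cut (S675, F472). Machine vertices: (199.340,162.638) → (122.605,159.570) → (23.416,175.408) → (44.258,159.895) → (123.808,28.797) → (141.634,144.023) → (199.340,162.638). Closed: final G1 returns to the first vertex.

**Shape 6** — `<path>` open polyline, stroke `#ff00ff` → engrave (S302, F4595). Machine vertices: (17.050,158.043) → (130.159,133.204) → (177.664,87.759) → (27.624,165.408) → (13.646,109.313). Open path.

G21
G90
G0 X70.012 Y31.926
M4 S675
G01 X53.193 Y10.127 F472
G01 X25.664 Y9.686
G01 X8.155 Y30.934
G01 X13.850 Y57.871
G01 X38.461 Y70.213
G01 X63.456 Y58.666
G01 X70.012 Y31.926
M5
G0 X21.598 Y106.839
M4 S675
G01 X85.310 Y106.839 F472
G01 X85.310 Y50.311
G01 X21.598 Y50.311
G01 X21.598 Y106.839
M5
G0 X54.449 Y174.147
M4 S456
G01 X146.075 Y174.147 F2164
G01 X146.075 Y80.658
G01 X54.449 Y80.658
G01 X54.449 Y174.147
M5
G0 X98.715 Y177.621
M4 S302
G01 X194.505 Y177.621 F4595
G01 X194.505 Y149.623
G01 X98.715 Y149.623
G01 X98.715 Y177.621
M5
G0 X199.340 Y162.638
M4 S675
G01 X122.605 Y159.570 F472
G01 X23.416 Y175.408
G01 X44.258 Y159.895
G01 X123.808 Y28.797
G01 X141.634 Y144.023
G01 X199.340 Y162.638
M5
G0 X17.050 Y158.043
M4 S302
G01 X130.159 Y133.204 F4595
G01 X177.664 Y87.759
G01 X27.624 Y165.408
G01 X13.646 Y109.313
M5
G0 X0.000 Y0.000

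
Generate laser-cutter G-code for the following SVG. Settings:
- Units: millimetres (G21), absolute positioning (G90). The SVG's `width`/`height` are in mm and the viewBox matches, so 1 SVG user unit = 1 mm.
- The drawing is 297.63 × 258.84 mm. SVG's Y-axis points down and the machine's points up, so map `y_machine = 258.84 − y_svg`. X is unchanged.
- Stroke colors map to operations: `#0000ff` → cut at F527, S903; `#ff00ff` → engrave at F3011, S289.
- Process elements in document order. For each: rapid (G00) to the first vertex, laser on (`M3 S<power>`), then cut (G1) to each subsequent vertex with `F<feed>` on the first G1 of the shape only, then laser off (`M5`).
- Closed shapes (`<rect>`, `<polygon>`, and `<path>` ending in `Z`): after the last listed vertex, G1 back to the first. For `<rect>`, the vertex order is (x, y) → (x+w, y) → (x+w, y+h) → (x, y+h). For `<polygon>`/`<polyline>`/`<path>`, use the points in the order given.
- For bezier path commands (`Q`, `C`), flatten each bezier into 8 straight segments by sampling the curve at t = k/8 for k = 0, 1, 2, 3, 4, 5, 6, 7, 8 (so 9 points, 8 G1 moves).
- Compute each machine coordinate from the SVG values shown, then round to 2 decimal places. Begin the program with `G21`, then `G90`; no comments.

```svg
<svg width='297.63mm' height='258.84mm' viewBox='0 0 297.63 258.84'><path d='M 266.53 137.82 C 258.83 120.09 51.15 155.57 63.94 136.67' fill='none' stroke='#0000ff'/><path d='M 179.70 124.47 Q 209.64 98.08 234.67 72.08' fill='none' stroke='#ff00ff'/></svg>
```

G21
G90
G00 X266.53 Y121.02
M3 S903
G1 X255.09 Y125.38 F527
G1 X229.83 Y126.02
G1 X195.67 Y124.19
G1 X157.55 Y121.16
G1 X120.39 Y118.18
G1 X89.12 Y116.51
G1 X68.66 Y117.42
G1 X63.94 Y122.17
M5
G00 X179.70 Y134.37
M3 S289
G1 X187.11 Y140.96 F3011
G1 X194.36 Y147.54
G1 X201.46 Y154.11
G1 X208.41 Y160.66
G1 X215.21 Y167.21
G1 X221.85 Y173.74
G1 X228.34 Y180.25
G1 X234.67 Y186.76
M5

1 u = 1 mm; y_m = 258.84 − y.

[1] `<path>` cubic bezier, #0000ff→cut S903 F527: (266.53,121.02) → (255.09,125.38) → (229.83,126.02) → (195.67,124.19) → (157.55,121.16) → (120.39,118.18) → (89.12,116.51) → (68.66,117.42) → (63.94,122.17)

[2] `<path>` quadratic bezier, #ff00ff→engrave S289 F3011: (179.70,134.37) → (187.11,140.96) → (194.36,147.54) → (201.46,154.11) → (208.41,160.66) → (215.21,167.21) → (221.85,173.74) → (228.34,180.25) → (234.67,186.76)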